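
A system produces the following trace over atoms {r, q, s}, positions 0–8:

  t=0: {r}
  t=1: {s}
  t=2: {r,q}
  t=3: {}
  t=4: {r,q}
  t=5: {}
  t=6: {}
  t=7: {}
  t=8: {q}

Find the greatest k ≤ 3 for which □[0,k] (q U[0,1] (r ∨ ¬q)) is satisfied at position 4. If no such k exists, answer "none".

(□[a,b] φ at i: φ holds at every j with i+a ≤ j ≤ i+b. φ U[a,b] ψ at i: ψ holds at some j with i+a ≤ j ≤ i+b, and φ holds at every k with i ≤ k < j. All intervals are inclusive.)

(q U[0,1] (r ∨ ¬q)) must hold from j=4 onward; find where it first fails.
  j=4: holds
  j=5: holds
  j=6: holds
  j=7: holds
Holds through j=7; largest k = 3.

3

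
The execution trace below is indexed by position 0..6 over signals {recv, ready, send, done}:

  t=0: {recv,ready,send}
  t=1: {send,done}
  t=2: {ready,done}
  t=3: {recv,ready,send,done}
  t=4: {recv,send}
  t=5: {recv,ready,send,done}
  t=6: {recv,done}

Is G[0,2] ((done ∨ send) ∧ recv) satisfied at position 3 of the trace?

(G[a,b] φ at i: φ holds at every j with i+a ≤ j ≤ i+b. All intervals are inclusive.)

Check ((done ∨ send) ∧ recv) at every j in [3,5]:
  j=3: true
  j=4: true
  j=5: true
All positions satisfy it → formula holds.

True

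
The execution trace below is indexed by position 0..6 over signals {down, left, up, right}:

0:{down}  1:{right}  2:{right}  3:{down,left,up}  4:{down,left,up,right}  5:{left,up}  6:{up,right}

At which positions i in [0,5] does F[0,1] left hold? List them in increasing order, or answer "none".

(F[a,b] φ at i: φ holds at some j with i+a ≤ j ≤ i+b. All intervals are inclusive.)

Evaluate at each i in [0,5]:
  i=0: ✗ (none in [0,1])
  i=1: ✗ (none in [1,2])
  i=2: ✓ (witness j=3)
  i=3: ✓ (witness j=3)
  i=4: ✓ (witness j=4)
  i=5: ✓ (witness j=5)

2, 3, 4, 5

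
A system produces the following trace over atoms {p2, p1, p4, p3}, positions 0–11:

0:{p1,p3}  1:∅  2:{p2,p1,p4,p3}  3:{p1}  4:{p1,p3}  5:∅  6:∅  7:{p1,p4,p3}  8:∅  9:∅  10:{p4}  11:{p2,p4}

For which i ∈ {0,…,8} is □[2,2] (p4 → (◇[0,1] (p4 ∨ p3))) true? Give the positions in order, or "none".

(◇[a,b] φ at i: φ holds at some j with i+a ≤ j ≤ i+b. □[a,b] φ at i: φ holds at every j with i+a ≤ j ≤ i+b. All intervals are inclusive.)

0, 1, 2, 3, 4, 5, 6, 7, 8

Evaluate at each i in [0,8]:
  i=0: ✓ (all of [2,2])
  i=1: ✓ (all of [3,3])
  i=2: ✓ (all of [4,4])
  i=3: ✓ (all of [5,5])
  i=4: ✓ (all of [6,6])
  i=5: ✓ (all of [7,7])
  i=6: ✓ (all of [8,8])
  i=7: ✓ (all of [9,9])
  i=8: ✓ (all of [10,10])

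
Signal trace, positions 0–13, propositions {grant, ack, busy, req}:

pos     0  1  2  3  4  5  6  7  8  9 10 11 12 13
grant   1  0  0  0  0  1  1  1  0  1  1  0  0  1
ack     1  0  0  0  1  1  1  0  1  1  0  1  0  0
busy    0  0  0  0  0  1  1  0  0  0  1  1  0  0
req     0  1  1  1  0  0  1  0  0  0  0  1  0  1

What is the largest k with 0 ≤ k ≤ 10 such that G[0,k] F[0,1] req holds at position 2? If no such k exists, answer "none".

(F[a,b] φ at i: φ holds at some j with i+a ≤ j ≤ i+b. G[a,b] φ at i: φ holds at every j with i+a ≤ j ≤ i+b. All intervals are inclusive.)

1

F[0,1] req must hold from j=2 onward; find where it first fails.
  j=2: holds
  j=3: holds
  j=4: fails
Holds on [2,3], so largest k = 1.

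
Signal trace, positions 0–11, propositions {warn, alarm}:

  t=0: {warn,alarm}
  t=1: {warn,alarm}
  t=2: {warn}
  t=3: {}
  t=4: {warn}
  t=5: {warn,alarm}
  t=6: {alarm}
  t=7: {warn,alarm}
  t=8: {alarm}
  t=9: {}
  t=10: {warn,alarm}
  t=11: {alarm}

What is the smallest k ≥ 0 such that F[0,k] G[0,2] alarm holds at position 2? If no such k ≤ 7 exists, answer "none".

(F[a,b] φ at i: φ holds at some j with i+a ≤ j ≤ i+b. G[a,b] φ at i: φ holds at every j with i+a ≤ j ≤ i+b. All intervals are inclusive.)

3

Scan j = 2,3,… for G[0,2] alarm:
  j=2: fails
  j=3: fails
  j=4: fails
  j=5: holds
First hit at j=5, so smallest k = 5-2 = 3.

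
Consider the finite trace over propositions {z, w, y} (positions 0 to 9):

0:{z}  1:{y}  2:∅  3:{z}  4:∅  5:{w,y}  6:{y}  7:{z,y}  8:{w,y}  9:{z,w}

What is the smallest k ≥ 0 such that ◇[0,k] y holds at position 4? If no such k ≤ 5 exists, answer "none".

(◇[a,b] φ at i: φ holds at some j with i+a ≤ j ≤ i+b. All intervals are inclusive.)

Scan j = 4,5,… for y:
  j=4: fails
  j=5: holds
First hit at j=5, so smallest k = 5-4 = 1.

1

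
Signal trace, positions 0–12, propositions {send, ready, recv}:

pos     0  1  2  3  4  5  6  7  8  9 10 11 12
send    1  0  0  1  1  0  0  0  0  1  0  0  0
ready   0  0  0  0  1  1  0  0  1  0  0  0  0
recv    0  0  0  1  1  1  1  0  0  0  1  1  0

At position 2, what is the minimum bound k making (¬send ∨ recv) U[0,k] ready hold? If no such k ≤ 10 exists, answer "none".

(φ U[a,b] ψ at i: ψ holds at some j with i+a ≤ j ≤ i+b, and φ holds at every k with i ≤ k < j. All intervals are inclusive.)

2

Need earliest j ≥ 2 with ready, and (¬send ∨ recv) at every k in [2,j-1].
  j=2: rhs fails.
  j=3: rhs fails.
  j=4: rhs holds; lhs holds on [2,3]. k = 2.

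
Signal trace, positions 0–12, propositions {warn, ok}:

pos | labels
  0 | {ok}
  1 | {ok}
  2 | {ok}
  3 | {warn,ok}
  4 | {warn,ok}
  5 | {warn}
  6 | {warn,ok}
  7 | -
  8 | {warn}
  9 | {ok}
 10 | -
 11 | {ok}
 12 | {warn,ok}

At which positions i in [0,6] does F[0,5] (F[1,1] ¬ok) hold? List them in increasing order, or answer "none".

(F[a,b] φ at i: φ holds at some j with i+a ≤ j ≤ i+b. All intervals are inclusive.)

Evaluate at each i in [0,6]:
  i=0: ✓ (witness j=4)
  i=1: ✓ (witness j=4)
  i=2: ✓ (witness j=4)
  i=3: ✓ (witness j=4)
  i=4: ✓ (witness j=4)
  i=5: ✓ (witness j=6)
  i=6: ✓ (witness j=6)

0, 1, 2, 3, 4, 5, 6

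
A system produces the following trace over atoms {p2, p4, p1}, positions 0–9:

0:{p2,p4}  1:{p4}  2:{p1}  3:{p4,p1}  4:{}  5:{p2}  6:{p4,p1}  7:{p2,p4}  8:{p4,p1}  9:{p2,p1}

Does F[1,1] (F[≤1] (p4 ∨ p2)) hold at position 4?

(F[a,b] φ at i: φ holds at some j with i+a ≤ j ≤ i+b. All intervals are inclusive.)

Yes

Check F[≤1] (p4 ∨ p2) at each j in [5,5]:
  j=5: holds (witness at 5)
Found at j=5 → formula holds.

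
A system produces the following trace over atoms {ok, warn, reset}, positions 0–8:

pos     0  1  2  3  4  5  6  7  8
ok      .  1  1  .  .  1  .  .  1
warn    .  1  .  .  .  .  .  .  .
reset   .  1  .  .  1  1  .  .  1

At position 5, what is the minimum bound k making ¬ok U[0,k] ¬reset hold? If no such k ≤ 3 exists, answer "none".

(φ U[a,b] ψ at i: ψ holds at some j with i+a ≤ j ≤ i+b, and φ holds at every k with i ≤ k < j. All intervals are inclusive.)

none

Need earliest j ≥ 5 with ¬reset, and ¬ok at every k in [5,j-1].
  j=5: rhs fails.
  j=6: rhs holds but lhs fails at k=5.
  j=7: rhs holds but lhs fails at k=5.
  j=8: rhs fails.
No witness within the range → none.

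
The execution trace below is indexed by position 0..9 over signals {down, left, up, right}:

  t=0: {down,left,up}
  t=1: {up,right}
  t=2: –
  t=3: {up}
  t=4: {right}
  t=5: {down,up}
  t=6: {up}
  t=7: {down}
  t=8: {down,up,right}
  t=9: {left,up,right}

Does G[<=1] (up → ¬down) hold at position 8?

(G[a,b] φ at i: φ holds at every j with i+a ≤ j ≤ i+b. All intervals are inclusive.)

False

Check (up → ¬down) at every j in [8,9]:
  j=8: antecedent true; consequent false → ✗
  j=9: antecedent true; consequent true → ✓
Fails at j=8 → formula fails.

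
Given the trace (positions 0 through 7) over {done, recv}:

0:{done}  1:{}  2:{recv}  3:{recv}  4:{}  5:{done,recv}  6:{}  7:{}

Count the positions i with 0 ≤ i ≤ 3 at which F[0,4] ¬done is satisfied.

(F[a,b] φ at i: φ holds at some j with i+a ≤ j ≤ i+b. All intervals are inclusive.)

4

Evaluate at each i in [0,3]:
  i=0: ✓ (witness j=1)
  i=1: ✓ (witness j=1)
  i=2: ✓ (witness j=2)
  i=3: ✓ (witness j=3)
Positions where it holds: {0, 1, 2, 3} → 4.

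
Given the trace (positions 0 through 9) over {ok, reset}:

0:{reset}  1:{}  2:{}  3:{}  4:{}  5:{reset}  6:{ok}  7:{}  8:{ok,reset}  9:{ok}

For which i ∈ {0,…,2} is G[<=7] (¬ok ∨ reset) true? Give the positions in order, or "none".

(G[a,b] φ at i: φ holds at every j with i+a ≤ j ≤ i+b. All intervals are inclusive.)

none

Evaluate at each i in [0,2]:
  i=0: ✗ (fails at j=6)
  i=1: ✗ (fails at j=6)
  i=2: ✗ (fails at j=6)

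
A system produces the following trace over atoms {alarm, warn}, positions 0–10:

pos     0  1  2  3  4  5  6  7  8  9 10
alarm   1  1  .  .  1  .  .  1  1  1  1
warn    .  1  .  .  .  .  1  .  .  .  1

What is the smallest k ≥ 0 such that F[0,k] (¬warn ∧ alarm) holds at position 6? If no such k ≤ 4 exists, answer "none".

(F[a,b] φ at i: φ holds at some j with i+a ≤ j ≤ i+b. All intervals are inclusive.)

1

Scan j = 6,7,… for (¬warn ∧ alarm):
  j=6: fails
  j=7: holds
First hit at j=7, so smallest k = 7-6 = 1.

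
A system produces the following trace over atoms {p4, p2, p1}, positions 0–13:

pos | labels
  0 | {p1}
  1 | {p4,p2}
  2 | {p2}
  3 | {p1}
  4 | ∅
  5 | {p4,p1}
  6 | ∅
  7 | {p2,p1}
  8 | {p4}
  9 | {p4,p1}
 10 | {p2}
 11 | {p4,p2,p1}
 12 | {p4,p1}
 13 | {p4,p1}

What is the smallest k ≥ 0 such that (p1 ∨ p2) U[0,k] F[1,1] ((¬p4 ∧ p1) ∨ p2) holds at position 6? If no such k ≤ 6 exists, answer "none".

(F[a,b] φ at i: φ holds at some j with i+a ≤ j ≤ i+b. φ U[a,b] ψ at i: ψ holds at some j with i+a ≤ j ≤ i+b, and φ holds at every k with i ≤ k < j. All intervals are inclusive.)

0

Need earliest j ≥ 6 with F[1,1] ((¬p4 ∧ p1) ∨ p2), and (p1 ∨ p2) at every k in [6,j-1].
  j=6: rhs holds (empty prefix). k = 0.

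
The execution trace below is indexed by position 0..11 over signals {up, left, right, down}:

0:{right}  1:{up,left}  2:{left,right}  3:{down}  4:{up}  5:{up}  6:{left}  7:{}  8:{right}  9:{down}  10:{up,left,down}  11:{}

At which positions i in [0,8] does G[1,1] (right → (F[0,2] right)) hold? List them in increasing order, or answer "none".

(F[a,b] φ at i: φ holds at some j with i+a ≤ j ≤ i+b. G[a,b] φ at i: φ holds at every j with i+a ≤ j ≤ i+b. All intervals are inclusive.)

0, 1, 2, 3, 4, 5, 6, 7, 8

Evaluate at each i in [0,8]:
  i=0: ✓ (all of [1,1])
  i=1: ✓ (all of [2,2])
  i=2: ✓ (all of [3,3])
  i=3: ✓ (all of [4,4])
  i=4: ✓ (all of [5,5])
  i=5: ✓ (all of [6,6])
  i=6: ✓ (all of [7,7])
  i=7: ✓ (all of [8,8])
  i=8: ✓ (all of [9,9])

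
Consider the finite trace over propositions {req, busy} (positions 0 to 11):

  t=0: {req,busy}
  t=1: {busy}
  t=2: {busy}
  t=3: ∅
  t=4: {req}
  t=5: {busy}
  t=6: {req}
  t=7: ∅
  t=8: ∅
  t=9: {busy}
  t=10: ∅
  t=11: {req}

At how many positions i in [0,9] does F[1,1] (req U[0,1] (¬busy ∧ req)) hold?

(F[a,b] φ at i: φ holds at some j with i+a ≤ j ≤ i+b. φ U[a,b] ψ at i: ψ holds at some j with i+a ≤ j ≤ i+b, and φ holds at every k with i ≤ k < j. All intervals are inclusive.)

2

Evaluate at each i in [0,9]:
  i=0: ✗ (none in [1,1])
  i=1: ✗ (none in [2,2])
  i=2: ✗ (none in [3,3])
  i=3: ✓ (witness j=4)
  i=4: ✗ (none in [5,5])
  i=5: ✓ (witness j=6)
  i=6: ✗ (none in [7,7])
  i=7: ✗ (none in [8,8])
  i=8: ✗ (none in [9,9])
  i=9: ✗ (none in [10,10])
Positions where it holds: {3, 5} → 2.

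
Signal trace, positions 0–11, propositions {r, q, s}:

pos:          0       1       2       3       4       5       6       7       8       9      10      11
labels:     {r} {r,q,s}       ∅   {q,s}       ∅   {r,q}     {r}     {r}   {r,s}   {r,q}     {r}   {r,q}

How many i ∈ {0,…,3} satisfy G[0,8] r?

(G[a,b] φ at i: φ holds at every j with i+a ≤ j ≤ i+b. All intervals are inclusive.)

Evaluate at each i in [0,3]:
  i=0: ✗ (fails at j=2)
  i=1: ✗ (fails at j=2)
  i=2: ✗ (fails at j=2)
  i=3: ✗ (fails at j=3)
Positions where it holds: {} → 0.

0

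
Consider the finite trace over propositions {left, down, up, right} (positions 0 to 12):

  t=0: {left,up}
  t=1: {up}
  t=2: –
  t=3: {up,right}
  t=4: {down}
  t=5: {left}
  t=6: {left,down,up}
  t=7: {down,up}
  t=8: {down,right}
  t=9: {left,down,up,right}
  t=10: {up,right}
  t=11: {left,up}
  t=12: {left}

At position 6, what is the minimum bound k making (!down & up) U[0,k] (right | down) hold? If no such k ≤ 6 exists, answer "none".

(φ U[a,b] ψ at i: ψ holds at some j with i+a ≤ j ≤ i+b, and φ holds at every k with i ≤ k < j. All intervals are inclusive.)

0

Need earliest j ≥ 6 with (right | down), and (!down & up) at every k in [6,j-1].
  j=6: rhs holds (empty prefix). k = 0.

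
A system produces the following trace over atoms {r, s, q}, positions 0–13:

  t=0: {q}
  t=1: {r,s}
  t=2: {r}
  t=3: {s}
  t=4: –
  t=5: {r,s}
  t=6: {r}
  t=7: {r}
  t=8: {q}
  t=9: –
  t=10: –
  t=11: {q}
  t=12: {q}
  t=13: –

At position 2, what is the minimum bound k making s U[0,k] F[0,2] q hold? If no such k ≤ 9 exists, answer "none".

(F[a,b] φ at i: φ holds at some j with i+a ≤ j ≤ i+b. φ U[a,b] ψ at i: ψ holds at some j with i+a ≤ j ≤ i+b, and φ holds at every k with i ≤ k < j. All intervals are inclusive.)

none

Need earliest j ≥ 2 with F[0,2] q, and s at every k in [2,j-1].
  j=2: rhs fails.
  j=3: rhs fails.
  j=4: rhs fails.
  j=5: rhs fails.
  j=6: rhs holds but lhs fails at k=2.
  j=7: rhs holds but lhs fails at k=2.
  j=8: rhs holds but lhs fails at k=2.
  j=9: rhs holds but lhs fails at k=2.
  j=10: rhs holds but lhs fails at k=2.
  j=11: rhs holds but lhs fails at k=2.
No witness within the range → none.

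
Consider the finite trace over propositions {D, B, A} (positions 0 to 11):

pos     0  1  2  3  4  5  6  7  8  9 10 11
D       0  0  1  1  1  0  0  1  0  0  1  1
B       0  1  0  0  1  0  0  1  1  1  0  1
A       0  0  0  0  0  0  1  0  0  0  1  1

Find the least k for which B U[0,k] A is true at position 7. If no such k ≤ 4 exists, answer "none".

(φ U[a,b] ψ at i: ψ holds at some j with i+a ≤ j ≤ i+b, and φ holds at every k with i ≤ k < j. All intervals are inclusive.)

Need earliest j ≥ 7 with A, and B at every k in [7,j-1].
  j=7: rhs fails.
  j=8: rhs fails.
  j=9: rhs fails.
  j=10: rhs holds; lhs holds on [7,9]. k = 3.

3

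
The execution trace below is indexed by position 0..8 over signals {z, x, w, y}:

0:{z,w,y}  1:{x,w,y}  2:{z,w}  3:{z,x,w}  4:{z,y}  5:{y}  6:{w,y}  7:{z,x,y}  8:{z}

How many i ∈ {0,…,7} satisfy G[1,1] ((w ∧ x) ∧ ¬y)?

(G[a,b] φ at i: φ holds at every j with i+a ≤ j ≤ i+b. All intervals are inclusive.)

1

Evaluate at each i in [0,7]:
  i=0: ✗ (fails at j=1)
  i=1: ✗ (fails at j=2)
  i=2: ✓ (all of [3,3])
  i=3: ✗ (fails at j=4)
  i=4: ✗ (fails at j=5)
  i=5: ✗ (fails at j=6)
  i=6: ✗ (fails at j=7)
  i=7: ✗ (fails at j=8)
Positions where it holds: {2} → 1.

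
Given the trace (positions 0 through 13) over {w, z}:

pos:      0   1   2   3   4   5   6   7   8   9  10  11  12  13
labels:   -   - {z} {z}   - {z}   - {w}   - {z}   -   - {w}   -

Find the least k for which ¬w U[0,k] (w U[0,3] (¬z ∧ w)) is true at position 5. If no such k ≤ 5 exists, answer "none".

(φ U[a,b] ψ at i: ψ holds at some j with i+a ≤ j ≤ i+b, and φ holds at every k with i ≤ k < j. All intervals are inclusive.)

2

Need earliest j ≥ 5 with (w U[0,3] (¬z ∧ w)), and ¬w at every k in [5,j-1].
  j=5: rhs fails.
  j=6: rhs fails.
  j=7: rhs holds; lhs holds on [5,6]. k = 2.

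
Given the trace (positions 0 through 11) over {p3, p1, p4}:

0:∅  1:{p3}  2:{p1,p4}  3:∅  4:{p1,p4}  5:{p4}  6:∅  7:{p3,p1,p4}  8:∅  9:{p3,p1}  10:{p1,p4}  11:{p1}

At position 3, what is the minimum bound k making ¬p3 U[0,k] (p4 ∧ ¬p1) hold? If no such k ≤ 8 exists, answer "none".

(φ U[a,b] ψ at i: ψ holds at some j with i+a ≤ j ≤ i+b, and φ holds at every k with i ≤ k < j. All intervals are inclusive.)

Need earliest j ≥ 3 with (p4 ∧ ¬p1), and ¬p3 at every k in [3,j-1].
  j=3: rhs fails.
  j=4: rhs fails.
  j=5: rhs holds; lhs holds on [3,4]. k = 2.

2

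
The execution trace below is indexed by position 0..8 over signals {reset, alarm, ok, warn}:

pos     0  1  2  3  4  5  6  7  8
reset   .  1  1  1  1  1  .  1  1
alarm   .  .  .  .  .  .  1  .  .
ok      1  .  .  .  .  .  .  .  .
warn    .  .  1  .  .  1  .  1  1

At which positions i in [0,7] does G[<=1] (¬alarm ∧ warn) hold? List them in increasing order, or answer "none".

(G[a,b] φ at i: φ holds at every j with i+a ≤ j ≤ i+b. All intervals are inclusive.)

7

Evaluate at each i in [0,7]:
  i=0: ✗ (fails at j=0)
  i=1: ✗ (fails at j=1)
  i=2: ✗ (fails at j=3)
  i=3: ✗ (fails at j=3)
  i=4: ✗ (fails at j=4)
  i=5: ✗ (fails at j=6)
  i=6: ✗ (fails at j=6)
  i=7: ✓ (all of [7,8])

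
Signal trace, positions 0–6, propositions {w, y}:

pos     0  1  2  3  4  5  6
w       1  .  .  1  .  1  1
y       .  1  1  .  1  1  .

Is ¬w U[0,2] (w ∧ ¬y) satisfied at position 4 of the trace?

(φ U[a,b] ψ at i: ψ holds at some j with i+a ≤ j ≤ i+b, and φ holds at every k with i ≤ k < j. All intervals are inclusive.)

Need some j in [4,6] with (w ∧ ¬y), and ¬w at every k in [4,j-1].
  j=4: (w ∧ ¬y) false.
  j=5: (w ∧ ¬y) false.
  j=6: (w ∧ ¬y) holds, but ¬w fails at k=5 → not this j.
No j in the window works → until fails.

No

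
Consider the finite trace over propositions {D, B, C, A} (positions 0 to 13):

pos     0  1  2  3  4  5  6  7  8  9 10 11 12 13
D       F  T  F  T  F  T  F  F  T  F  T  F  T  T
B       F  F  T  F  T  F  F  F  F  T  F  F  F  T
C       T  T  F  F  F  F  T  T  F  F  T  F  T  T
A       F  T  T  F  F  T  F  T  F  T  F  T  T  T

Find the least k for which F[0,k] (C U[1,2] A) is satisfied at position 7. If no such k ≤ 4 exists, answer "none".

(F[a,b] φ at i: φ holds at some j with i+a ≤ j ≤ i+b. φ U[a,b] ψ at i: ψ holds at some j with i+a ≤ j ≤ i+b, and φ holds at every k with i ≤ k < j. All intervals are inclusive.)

Scan j = 7,8,… for (C U[1,2] A):
  j=7: fails
  j=8: fails
  j=9: fails
  j=10: holds
First hit at j=10, so smallest k = 10-7 = 3.

3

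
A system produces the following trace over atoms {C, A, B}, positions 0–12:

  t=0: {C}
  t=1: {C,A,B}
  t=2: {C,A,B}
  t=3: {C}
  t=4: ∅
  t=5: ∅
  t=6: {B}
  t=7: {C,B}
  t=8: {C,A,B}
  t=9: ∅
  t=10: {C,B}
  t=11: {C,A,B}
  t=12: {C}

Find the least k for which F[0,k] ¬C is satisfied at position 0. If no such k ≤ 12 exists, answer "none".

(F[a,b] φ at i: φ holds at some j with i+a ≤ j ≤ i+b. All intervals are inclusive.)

4

Scan j = 0,1,… for ¬C:
  j=0: fails
  j=1: fails
  j=2: fails
  j=3: fails
  j=4: holds
First hit at j=4, so smallest k = 4-0 = 4.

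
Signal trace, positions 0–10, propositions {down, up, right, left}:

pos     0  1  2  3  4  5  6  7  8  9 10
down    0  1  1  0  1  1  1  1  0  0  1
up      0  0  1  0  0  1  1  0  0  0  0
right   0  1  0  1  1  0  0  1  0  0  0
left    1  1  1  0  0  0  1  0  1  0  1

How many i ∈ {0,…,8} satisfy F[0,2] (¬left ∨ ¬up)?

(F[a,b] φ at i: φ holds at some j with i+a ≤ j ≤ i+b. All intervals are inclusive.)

Evaluate at each i in [0,8]:
  i=0: ✓ (witness j=0)
  i=1: ✓ (witness j=1)
  i=2: ✓ (witness j=3)
  i=3: ✓ (witness j=3)
  i=4: ✓ (witness j=4)
  i=5: ✓ (witness j=5)
  i=6: ✓ (witness j=7)
  i=7: ✓ (witness j=7)
  i=8: ✓ (witness j=8)
Positions where it holds: {0, 1, 2, 3, 4, 5, 6, 7, 8} → 9.

9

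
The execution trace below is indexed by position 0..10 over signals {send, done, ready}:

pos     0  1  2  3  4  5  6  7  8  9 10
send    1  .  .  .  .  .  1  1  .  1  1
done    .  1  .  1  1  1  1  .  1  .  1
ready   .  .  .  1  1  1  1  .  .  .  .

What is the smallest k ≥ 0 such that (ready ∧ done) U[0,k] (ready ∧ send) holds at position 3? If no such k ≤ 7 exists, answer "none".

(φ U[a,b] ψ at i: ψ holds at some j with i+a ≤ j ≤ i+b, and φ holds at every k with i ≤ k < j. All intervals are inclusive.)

3

Need earliest j ≥ 3 with (ready ∧ send), and (ready ∧ done) at every k in [3,j-1].
  j=3: rhs fails.
  j=4: rhs fails.
  j=5: rhs fails.
  j=6: rhs holds; lhs holds on [3,5]. k = 3.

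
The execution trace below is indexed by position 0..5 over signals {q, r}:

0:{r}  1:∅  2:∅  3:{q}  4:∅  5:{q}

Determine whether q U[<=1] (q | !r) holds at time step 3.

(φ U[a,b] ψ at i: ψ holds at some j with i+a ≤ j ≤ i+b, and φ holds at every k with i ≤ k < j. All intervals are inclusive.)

Need some j in [3,4] with (q | !r), and q at every k in [3,j-1].
  j=3: (q | !r) holds; no prefix to check → satisfied.

Holds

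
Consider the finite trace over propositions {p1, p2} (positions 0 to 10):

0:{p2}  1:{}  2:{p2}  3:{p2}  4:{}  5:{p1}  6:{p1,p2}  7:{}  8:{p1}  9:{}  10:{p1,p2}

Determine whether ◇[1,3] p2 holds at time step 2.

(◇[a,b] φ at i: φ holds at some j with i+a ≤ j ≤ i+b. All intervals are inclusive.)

Holds

Check p2 at each j in [3,5]:
  j=3: true
  j=4: false
  j=5: false
Found at j=3 → formula holds.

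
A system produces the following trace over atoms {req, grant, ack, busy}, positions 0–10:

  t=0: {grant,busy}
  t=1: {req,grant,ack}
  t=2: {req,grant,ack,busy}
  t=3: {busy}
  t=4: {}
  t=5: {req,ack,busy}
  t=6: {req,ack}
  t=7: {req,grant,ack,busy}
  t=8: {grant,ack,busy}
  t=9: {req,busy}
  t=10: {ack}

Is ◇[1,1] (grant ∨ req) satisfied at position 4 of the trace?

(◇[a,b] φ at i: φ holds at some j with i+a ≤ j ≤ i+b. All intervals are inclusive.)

Check (grant ∨ req) at each j in [5,5]:
  j=5: true
Found at j=5 → formula holds.

Yes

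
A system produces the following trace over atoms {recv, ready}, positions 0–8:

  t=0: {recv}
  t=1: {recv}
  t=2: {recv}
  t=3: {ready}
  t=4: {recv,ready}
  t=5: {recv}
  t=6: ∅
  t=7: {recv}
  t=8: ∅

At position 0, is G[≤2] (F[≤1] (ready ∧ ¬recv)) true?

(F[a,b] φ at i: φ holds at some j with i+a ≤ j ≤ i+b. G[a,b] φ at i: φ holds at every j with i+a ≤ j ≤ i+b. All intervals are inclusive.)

False

Check F[≤1] (ready ∧ ¬recv) at every j in [0,2]:
  j=0: fails (none in [0,1])
  j=1: fails (none in [1,2])
  j=2: holds (witness at 3)
Fails at j=0 → formula fails.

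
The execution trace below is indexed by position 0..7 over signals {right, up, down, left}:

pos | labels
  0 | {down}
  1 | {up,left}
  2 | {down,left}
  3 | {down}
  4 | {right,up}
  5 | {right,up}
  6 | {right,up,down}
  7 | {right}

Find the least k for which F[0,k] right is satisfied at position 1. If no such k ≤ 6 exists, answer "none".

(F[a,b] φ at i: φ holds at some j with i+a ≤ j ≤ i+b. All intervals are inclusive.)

Scan j = 1,2,… for right:
  j=1: fails
  j=2: fails
  j=3: fails
  j=4: holds
First hit at j=4, so smallest k = 4-1 = 3.

3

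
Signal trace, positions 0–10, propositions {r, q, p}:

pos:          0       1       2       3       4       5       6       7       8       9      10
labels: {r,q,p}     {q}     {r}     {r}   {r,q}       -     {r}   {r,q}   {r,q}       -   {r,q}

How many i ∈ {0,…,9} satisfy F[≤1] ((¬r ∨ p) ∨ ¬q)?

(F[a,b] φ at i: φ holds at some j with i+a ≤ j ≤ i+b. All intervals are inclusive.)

9

Evaluate at each i in [0,9]:
  i=0: ✓ (witness j=0)
  i=1: ✓ (witness j=1)
  i=2: ✓ (witness j=2)
  i=3: ✓ (witness j=3)
  i=4: ✓ (witness j=5)
  i=5: ✓ (witness j=5)
  i=6: ✓ (witness j=6)
  i=7: ✗ (none in [7,8])
  i=8: ✓ (witness j=9)
  i=9: ✓ (witness j=9)
Positions where it holds: {0, 1, 2, 3, 4, 5, 6, 8, 9} → 9.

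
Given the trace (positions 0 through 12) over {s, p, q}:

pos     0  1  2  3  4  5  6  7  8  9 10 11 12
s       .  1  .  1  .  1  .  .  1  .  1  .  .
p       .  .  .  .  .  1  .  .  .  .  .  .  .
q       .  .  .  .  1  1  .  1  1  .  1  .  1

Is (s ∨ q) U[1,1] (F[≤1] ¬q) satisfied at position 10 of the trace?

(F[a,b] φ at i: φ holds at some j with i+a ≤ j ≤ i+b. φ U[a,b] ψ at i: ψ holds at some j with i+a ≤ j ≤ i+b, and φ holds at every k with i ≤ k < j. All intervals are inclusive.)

Need some j in [11,11] with F[≤1] ¬q, and (s ∨ q) at every k in [10,j-1].
  j=11: F[≤1] ¬q holds; (s ∨ q) holds at every k in [10,10] → satisfied.

True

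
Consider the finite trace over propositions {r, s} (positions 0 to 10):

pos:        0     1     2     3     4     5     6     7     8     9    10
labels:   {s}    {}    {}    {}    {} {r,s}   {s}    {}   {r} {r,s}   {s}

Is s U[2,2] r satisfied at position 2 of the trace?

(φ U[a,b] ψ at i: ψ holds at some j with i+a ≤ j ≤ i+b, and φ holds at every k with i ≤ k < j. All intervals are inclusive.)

False

Need some j in [4,4] with r, and s at every k in [2,j-1].
  j=4: r false.
No j in the window works → until fails.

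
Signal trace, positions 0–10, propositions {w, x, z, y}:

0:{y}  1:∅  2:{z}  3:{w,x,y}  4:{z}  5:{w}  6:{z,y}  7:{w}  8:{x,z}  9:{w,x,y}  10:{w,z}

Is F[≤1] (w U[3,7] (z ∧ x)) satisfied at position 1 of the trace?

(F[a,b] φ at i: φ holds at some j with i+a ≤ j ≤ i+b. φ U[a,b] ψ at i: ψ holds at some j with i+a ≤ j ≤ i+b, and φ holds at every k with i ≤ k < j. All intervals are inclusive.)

False

Check (w U[3,7] (z ∧ x)) at each j in [1,2]:
  j=1: fails
  j=2: fails
No position in the window satisfies it → formula fails.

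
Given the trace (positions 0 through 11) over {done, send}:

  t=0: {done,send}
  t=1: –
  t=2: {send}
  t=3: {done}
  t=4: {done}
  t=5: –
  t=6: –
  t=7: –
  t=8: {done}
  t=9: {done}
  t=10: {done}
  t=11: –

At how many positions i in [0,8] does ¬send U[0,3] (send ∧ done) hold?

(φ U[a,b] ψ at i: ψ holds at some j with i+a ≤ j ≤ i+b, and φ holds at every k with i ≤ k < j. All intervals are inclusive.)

Evaluate at each i in [0,8]:
  i=0: ✓ (rhs at j=0)
  i=1: ✗ (no rhs in [1,4])
  i=2: ✗ (no rhs in [2,5])
  i=3: ✗ (no rhs in [3,6])
  i=4: ✗ (no rhs in [4,7])
  i=5: ✗ (no rhs in [5,8])
  i=6: ✗ (no rhs in [6,9])
  i=7: ✗ (no rhs in [7,10])
  i=8: ✗ (no rhs in [8,11])
Positions where it holds: {0} → 1.

1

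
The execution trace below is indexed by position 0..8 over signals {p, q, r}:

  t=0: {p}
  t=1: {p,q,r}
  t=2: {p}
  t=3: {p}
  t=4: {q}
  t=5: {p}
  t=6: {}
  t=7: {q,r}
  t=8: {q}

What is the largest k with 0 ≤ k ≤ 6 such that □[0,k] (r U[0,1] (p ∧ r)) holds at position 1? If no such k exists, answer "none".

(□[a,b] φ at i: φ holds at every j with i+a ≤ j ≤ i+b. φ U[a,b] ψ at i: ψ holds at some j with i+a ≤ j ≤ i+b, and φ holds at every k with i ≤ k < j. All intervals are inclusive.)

0

(r U[0,1] (p ∧ r)) must hold from j=1 onward; find where it first fails.
  j=1: holds
  j=2: fails
Holds on [1,1], so largest k = 0.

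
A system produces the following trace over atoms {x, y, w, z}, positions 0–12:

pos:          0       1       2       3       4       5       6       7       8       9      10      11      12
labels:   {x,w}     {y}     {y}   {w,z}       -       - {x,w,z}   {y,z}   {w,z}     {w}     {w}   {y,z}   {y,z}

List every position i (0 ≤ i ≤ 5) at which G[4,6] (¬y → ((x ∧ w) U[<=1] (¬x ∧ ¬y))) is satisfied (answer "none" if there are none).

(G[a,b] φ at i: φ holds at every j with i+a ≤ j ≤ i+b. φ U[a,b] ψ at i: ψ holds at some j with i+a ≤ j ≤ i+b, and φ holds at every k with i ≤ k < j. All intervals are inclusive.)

Evaluate at each i in [0,5]:
  i=0: ✗ (fails at j=6)
  i=1: ✗ (fails at j=6)
  i=2: ✗ (fails at j=6)
  i=3: ✓ (all of [7,9])
  i=4: ✓ (all of [8,10])
  i=5: ✓ (all of [9,11])

3, 4, 5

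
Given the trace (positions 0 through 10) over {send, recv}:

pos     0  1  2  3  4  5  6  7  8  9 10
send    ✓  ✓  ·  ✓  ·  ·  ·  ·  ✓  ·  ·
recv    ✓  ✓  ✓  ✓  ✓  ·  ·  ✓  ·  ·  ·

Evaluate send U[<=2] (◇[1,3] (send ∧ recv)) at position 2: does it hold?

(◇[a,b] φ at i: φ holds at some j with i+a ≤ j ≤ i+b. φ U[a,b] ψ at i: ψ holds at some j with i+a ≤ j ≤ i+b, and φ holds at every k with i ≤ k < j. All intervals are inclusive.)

True

Need some j in [2,4] with ◇[1,3] (send ∧ recv), and send at every k in [2,j-1].
  j=2: ◇[1,3] (send ∧ recv) holds; no prefix to check → satisfied.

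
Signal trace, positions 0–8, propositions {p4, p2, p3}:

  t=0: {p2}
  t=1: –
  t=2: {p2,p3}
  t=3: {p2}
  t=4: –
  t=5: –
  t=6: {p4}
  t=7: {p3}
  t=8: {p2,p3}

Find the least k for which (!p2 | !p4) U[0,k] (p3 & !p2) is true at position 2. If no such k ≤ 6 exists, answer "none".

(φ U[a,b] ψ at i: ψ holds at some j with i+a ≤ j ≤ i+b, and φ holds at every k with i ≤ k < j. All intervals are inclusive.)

5

Need earliest j ≥ 2 with (p3 & !p2), and (!p2 | !p4) at every k in [2,j-1].
  j=2: rhs fails.
  j=3: rhs fails.
  j=4: rhs fails.
  j=5: rhs fails.
  j=6: rhs fails.
  j=7: rhs holds; lhs holds on [2,6]. k = 5.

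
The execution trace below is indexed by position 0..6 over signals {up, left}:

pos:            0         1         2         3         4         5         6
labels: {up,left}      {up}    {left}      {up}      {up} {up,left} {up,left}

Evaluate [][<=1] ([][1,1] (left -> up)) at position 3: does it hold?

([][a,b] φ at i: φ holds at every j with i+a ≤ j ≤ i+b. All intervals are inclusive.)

Yes

Check [][1,1] (left -> up) at every j in [3,4]:
  j=3: holds on [4,4]
  j=4: holds on [5,5]
All positions satisfy it → formula holds.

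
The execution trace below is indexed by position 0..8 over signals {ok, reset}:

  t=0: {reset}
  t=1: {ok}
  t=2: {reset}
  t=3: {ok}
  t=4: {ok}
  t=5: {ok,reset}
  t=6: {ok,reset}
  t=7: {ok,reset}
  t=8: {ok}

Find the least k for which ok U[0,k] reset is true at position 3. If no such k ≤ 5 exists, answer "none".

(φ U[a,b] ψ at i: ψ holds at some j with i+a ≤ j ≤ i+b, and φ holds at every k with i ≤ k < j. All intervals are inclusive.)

2

Need earliest j ≥ 3 with reset, and ok at every k in [3,j-1].
  j=3: rhs fails.
  j=4: rhs fails.
  j=5: rhs holds; lhs holds on [3,4]. k = 2.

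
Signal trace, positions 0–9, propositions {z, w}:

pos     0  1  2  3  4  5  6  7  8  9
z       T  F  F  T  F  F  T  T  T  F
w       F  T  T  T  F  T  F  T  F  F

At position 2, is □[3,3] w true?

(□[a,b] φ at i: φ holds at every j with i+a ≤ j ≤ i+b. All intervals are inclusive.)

Check w at every j in [5,5]:
  j=5: true
All positions satisfy it → formula holds.

Yes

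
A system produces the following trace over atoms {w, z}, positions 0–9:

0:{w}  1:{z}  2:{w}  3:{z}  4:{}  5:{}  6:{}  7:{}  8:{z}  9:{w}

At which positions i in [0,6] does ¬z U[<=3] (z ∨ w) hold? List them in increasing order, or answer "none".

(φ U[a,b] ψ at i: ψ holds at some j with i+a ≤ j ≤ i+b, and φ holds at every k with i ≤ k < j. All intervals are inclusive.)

Evaluate at each i in [0,6]:
  i=0: ✓ (rhs at j=0)
  i=1: ✓ (rhs at j=1)
  i=2: ✓ (rhs at j=2)
  i=3: ✓ (rhs at j=3)
  i=4: ✗ (no rhs in [4,7])
  i=5: ✓ (rhs at j=8; lhs holds on [5,7])
  i=6: ✓ (rhs at j=8; lhs holds on [6,7])

0, 1, 2, 3, 5, 6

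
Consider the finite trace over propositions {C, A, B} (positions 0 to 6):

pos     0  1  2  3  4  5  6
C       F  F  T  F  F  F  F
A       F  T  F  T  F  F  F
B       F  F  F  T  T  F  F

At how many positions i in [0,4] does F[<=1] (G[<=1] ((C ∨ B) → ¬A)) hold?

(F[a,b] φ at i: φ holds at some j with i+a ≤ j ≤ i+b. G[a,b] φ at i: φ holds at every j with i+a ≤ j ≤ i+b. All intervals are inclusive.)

4

Evaluate at each i in [0,4]:
  i=0: ✓ (witness j=0)
  i=1: ✓ (witness j=1)
  i=2: ✗ (none in [2,3])
  i=3: ✓ (witness j=4)
  i=4: ✓ (witness j=4)
Positions where it holds: {0, 1, 3, 4} → 4.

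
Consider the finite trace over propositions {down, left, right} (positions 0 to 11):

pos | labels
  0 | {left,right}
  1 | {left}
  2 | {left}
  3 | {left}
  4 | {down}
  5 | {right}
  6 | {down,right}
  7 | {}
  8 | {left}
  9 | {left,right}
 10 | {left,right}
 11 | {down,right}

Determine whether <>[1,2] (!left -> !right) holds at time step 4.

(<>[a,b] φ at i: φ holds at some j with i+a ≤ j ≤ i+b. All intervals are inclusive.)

No

Check (!left -> !right) at each j in [5,6]:
  j=5: false
  j=6: false
No position in the window satisfies it → formula fails.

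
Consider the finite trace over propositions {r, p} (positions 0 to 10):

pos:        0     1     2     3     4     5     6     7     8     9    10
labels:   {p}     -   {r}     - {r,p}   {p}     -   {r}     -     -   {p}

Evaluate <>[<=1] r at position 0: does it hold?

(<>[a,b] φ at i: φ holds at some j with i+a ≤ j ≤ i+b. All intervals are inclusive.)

No

Check r at each j in [0,1]:
  j=0: false
  j=1: false
No position in the window satisfies it → formula fails.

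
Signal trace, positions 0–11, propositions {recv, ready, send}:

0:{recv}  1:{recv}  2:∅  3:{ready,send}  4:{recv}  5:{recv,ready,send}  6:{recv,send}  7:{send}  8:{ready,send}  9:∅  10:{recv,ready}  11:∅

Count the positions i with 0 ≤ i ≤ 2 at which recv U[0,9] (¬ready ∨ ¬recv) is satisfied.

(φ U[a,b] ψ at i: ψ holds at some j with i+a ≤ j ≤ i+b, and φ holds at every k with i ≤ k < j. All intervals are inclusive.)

Evaluate at each i in [0,2]:
  i=0: ✓ (rhs at j=0)
  i=1: ✓ (rhs at j=1)
  i=2: ✓ (rhs at j=2)
Positions where it holds: {0, 1, 2} → 3.

3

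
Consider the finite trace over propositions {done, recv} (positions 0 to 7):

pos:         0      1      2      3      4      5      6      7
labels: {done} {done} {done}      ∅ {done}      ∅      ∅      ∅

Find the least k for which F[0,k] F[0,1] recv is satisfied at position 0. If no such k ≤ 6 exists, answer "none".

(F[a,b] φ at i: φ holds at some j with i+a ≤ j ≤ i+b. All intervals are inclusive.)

Scan j = 0,1,… for F[0,1] recv:
  j=0: fails
  j=1: fails
  j=2: fails
  j=3: fails
  j=4: fails
  j=5: fails
  j=6: fails
No j in [0,6] satisfies it → none.

none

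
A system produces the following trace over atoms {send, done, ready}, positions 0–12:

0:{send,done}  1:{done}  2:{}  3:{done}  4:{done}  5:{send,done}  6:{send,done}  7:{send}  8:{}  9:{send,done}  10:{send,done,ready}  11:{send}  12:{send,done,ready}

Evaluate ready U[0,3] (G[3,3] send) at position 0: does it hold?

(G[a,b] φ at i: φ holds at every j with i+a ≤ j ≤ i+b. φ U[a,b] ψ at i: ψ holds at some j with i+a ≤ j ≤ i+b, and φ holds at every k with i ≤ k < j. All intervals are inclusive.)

Need some j in [0,3] with G[3,3] send, and ready at every k in [0,j-1].
  j=0: G[3,3] send — fails at 3.
  j=1: G[3,3] send — fails at 4.
  j=2: G[3,3] send holds, but ready fails at k=0 → not this j.
  j=3: G[3,3] send holds, but ready fails at k=0 → not this j.
No j in the window works → until fails.

No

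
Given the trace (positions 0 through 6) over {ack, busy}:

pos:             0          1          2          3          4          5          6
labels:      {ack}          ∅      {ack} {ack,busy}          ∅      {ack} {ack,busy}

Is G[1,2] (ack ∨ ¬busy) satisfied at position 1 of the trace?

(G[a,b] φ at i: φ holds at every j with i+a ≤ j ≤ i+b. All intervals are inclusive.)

Check (ack ∨ ¬busy) at every j in [2,3]:
  j=2: true
  j=3: true
All positions satisfy it → formula holds.

Holds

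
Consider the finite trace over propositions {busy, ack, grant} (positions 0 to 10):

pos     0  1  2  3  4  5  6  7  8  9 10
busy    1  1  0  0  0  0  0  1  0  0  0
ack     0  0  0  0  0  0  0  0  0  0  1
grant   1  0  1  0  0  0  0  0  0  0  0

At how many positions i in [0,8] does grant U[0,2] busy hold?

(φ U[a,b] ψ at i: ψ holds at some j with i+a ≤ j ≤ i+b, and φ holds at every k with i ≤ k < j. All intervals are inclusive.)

Evaluate at each i in [0,8]:
  i=0: ✓ (rhs at j=0)
  i=1: ✓ (rhs at j=1)
  i=2: ✗ (no rhs in [2,4])
  i=3: ✗ (no rhs in [3,5])
  i=4: ✗ (no rhs in [4,6])
  i=5: ✗ (lhs fails at k=5 before rhs at j=7)
  i=6: ✗ (lhs fails at k=6 before rhs at j=7)
  i=7: ✓ (rhs at j=7)
  i=8: ✗ (no rhs in [8,10])
Positions where it holds: {0, 1, 7} → 3.

3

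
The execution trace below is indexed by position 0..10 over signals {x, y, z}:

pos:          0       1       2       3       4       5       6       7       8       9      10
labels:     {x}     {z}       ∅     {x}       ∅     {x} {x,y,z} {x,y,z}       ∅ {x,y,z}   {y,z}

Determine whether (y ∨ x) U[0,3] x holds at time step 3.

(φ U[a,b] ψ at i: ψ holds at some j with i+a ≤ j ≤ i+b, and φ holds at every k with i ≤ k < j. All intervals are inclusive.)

Need some j in [3,6] with x, and (y ∨ x) at every k in [3,j-1].
  j=3: x holds; no prefix to check → satisfied.

True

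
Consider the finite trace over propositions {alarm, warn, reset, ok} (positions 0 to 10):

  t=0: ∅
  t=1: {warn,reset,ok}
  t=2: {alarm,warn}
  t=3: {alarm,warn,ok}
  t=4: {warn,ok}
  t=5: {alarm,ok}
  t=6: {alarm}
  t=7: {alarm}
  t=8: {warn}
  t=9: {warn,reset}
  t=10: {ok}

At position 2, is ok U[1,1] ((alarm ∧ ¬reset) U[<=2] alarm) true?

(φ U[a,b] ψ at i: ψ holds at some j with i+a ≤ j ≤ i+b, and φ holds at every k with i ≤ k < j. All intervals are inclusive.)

False

Need some j in [3,3] with ((alarm ∧ ¬reset) U[<=2] alarm), and ok at every k in [2,j-1].
  j=3: ((alarm ∧ ¬reset) U[<=2] alarm) holds, but ok fails at k=2 → not this j.
No j in the window works → until fails.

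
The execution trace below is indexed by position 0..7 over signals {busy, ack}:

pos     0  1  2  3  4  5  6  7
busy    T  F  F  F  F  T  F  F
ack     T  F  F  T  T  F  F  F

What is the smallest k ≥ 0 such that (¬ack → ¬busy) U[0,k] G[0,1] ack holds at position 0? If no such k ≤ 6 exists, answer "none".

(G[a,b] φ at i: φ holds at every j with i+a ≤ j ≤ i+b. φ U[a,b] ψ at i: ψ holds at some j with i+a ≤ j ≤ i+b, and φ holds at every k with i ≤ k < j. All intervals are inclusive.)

3

Need earliest j ≥ 0 with G[0,1] ack, and (¬ack → ¬busy) at every k in [0,j-1].
  j=0: rhs fails.
  j=1: rhs fails.
  j=2: rhs fails.
  j=3: rhs holds; lhs holds on [0,2]. k = 3.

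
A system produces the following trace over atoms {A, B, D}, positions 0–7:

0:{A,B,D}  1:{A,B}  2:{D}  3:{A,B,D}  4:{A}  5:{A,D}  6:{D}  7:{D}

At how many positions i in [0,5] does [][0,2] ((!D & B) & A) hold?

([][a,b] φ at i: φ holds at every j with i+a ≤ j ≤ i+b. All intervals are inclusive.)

Evaluate at each i in [0,5]:
  i=0: ✗ (fails at j=0)
  i=1: ✗ (fails at j=2)
  i=2: ✗ (fails at j=2)
  i=3: ✗ (fails at j=3)
  i=4: ✗ (fails at j=4)
  i=5: ✗ (fails at j=5)
Positions where it holds: {} → 0.

0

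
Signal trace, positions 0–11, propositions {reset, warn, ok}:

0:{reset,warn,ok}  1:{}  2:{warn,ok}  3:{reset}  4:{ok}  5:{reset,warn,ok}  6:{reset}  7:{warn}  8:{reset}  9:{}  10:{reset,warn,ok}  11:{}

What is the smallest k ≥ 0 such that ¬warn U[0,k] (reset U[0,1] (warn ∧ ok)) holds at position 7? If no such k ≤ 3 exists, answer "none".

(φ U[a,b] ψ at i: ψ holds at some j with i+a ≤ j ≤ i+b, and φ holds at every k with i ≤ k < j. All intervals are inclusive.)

Need earliest j ≥ 7 with (reset U[0,1] (warn ∧ ok)), and ¬warn at every k in [7,j-1].
  j=7: rhs fails.
  j=8: rhs fails.
  j=9: rhs fails.
  j=10: rhs holds but lhs fails at k=7.
No witness within the range → none.

none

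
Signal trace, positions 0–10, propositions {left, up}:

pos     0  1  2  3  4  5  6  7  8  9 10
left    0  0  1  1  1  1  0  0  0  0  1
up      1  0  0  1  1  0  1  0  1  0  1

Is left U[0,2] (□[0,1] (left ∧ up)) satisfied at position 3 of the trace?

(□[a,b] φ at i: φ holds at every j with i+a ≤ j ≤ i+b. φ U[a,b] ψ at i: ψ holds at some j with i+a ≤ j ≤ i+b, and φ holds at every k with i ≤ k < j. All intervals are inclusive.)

True

Need some j in [3,5] with □[0,1] (left ∧ up), and left at every k in [3,j-1].
  j=3: □[0,1] (left ∧ up) holds; no prefix to check → satisfied.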